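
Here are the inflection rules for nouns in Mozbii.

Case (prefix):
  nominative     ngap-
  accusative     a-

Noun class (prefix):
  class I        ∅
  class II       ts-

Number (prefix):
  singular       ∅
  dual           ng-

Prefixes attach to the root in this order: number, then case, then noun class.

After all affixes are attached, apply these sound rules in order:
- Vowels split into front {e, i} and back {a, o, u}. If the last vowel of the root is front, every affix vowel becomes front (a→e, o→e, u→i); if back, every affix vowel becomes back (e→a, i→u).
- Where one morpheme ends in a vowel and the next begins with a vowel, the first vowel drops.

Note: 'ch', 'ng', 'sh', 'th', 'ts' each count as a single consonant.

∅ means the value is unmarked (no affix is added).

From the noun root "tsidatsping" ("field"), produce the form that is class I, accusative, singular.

etsidatsping

number = singular: zero marking, form stays tsidatsping.
Attach case accusative a- → atsidatsping.
noun class = class I: zero marking, form stays atsidatsping.
Apply vowel harmony: atsidatsping → etsidatsping.
Vowel deletion: no change.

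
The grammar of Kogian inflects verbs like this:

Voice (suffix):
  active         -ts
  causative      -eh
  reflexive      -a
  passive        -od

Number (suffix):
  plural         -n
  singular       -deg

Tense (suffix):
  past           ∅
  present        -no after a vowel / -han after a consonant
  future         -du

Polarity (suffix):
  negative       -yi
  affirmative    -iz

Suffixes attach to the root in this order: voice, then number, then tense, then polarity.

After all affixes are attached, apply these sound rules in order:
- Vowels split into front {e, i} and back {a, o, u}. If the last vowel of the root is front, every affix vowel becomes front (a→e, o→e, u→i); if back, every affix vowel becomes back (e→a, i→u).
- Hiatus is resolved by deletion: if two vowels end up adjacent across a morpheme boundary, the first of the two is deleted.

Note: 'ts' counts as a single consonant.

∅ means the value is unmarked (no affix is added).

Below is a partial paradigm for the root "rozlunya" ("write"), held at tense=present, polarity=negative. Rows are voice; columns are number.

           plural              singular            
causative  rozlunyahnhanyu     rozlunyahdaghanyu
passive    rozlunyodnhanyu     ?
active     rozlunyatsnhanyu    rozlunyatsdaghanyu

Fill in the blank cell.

Attach voice passive -od → rozlunyaod.
Attach number singular -deg → rozlunyaoddeg.
Attach tense present -han (after consonant 'g') → rozlunyaoddeghan.
Attach polarity negative -yi → rozlunyaoddeghanyi.
Apply vowel harmony: rozlunyaoddeghanyi → rozlunyaoddaghanyu.
Apply vowel deletion: rozlunyaoddaghanyu → rozlunyoddaghanyu.

rozlunyoddaghanyu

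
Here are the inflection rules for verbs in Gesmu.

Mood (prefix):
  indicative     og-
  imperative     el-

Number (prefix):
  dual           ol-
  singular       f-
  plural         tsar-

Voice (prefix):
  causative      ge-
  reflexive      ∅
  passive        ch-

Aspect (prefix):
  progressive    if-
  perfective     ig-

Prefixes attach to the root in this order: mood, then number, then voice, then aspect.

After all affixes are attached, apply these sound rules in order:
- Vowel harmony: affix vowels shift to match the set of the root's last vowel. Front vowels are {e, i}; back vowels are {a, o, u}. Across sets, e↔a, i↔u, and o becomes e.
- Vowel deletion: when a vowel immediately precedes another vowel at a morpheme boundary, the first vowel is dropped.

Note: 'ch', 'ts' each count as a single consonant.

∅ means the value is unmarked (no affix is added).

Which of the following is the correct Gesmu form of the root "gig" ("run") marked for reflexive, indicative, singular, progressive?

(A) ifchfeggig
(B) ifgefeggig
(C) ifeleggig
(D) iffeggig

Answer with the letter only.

D

Attach mood indicative og- → oggig.
Attach number singular f- → foggig.
voice = reflexive: zero marking, form stays foggig.
Attach aspect progressive if- → iffoggig.
Apply vowel harmony: iffoggig → iffeggig.
Vowel deletion: no change.
So the correct form is iffeggig, option (D).
(A) ifchfeggig is wrong: it uses passive instead of reflexive for voice.
(C) ifeleggig is wrong: it uses dual instead of singular for number.
(B) ifgefeggig is wrong: it uses causative instead of reflexive for voice.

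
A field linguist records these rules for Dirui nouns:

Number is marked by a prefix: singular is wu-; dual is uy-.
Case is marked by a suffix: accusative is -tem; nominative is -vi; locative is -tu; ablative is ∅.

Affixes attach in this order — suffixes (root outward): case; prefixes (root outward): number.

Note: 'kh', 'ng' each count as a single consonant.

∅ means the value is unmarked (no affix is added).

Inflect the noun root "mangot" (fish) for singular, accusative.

Attach number singular wu- → wumangot.
Attach case accusative -tem → wumangottem.

wumangottem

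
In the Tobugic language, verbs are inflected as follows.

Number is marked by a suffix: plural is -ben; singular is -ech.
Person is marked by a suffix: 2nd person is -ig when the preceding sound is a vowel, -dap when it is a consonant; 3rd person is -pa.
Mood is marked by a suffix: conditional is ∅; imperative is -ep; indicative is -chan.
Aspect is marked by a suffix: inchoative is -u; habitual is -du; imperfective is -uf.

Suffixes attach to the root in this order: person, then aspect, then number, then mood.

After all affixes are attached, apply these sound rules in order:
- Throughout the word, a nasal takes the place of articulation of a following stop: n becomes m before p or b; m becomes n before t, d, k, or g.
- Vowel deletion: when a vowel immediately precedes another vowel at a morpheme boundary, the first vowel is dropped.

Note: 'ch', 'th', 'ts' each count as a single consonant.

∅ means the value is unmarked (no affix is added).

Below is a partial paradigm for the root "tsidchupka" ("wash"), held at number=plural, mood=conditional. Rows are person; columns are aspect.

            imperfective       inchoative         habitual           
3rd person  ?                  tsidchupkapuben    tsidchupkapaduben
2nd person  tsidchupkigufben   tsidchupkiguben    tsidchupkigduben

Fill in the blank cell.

Attach person 3rd person -pa → tsidchupkapa.
Attach aspect imperfective -uf → tsidchupkapauf.
Attach number plural -ben → tsidchupkapaufben.
mood = conditional: zero marking, form stays tsidchupkapaufben.
Nasal assimilation: no change.
Apply vowel deletion: tsidchupkapaufben → tsidchupkapufben.

tsidchupkapufben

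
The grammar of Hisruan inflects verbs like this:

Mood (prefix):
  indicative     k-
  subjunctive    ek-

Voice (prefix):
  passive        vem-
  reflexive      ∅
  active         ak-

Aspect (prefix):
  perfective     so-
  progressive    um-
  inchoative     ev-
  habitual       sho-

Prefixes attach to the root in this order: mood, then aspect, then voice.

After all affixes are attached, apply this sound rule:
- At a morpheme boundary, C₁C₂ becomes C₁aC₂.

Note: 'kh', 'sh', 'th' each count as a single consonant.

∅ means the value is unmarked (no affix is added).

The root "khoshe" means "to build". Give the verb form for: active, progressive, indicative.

Attach mood indicative k- → kkhoshe.
Attach aspect progressive um- → umkkhoshe.
Attach voice active ak- → akumkkhoshe.
Apply epenthesis: akumkkhoshe → akumakakhoshe.

akumakakhoshe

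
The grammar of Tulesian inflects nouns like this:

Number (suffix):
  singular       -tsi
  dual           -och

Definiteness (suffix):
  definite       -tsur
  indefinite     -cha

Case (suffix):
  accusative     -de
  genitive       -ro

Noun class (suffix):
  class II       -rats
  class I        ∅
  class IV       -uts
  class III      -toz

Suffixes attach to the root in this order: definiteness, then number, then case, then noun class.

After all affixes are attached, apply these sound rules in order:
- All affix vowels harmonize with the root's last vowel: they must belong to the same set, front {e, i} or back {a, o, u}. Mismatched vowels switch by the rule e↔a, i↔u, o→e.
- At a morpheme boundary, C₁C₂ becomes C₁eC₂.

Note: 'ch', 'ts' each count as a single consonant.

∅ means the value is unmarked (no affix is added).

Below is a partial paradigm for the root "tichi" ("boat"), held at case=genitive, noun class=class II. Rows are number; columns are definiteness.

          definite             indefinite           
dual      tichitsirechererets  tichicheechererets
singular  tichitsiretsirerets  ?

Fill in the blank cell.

tichichetsirerets

Attach definiteness indefinite -cha → tichicha.
Attach number singular -tsi → tichichatsi.
Attach case genitive -ro → tichichatsiro.
Attach noun class class II -rats → tichichatsirorats.
Apply vowel harmony: tichichatsirorats → tichichetsirerets.
Epenthesis: no change.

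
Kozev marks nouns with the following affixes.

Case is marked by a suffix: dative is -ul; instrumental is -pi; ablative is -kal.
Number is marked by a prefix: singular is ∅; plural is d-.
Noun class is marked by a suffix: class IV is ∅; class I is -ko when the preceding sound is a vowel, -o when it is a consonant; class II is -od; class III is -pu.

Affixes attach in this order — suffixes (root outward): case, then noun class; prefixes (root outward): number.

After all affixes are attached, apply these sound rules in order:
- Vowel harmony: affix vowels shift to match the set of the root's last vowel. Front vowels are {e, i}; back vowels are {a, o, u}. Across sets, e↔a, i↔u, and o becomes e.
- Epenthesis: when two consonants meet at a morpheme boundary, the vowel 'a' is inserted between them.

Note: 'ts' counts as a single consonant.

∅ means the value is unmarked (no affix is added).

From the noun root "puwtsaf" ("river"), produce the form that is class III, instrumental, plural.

dapuwtsafapupu

Attach case instrumental -pi → puwtsafpi.
Attach noun class class III -pu → puwtsafpipu.
Attach number plural d- → dpuwtsafpipu.
Apply vowel harmony: dpuwtsafpipu → dpuwtsafpupu.
Apply epenthesis: dpuwtsafpupu → dapuwtsafapupu.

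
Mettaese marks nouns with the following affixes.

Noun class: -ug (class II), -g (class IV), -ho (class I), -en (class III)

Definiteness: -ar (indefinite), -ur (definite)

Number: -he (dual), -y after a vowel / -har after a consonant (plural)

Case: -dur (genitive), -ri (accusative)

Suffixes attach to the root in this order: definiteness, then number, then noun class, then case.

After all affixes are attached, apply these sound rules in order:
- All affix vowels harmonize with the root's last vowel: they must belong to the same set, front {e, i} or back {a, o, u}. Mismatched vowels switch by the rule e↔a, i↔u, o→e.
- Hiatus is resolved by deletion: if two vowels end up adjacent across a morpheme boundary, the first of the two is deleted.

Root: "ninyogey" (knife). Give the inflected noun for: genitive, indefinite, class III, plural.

ninyogeyerherendir

Attach definiteness indefinite -ar → ninyogeyar.
Attach number plural -har (after consonant 'r') → ninyogeyarhar.
Attach noun class class III -en → ninyogeyarharen.
Attach case genitive -dur → ninyogeyarharendur.
Apply vowel harmony: ninyogeyarharendur → ninyogeyerherendir.
Vowel deletion: no change.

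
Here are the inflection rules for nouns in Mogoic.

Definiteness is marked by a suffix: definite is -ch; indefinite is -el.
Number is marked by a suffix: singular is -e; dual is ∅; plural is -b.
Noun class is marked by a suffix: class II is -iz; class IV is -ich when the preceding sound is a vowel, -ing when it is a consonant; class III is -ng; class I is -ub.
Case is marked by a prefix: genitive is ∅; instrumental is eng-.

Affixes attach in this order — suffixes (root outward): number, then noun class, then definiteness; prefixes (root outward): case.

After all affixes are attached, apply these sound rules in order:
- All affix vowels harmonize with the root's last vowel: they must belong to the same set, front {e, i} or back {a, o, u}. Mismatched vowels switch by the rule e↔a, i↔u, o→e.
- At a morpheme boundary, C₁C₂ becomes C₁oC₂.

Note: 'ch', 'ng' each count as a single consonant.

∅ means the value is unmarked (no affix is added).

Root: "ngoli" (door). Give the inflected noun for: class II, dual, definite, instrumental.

engongoliizoch

Attach case instrumental eng- → engngoli.
number = dual: zero marking, form stays engngoli.
Attach noun class class II -iz → engngoliiz.
Attach definiteness definite -ch → engngoliizch.
Vowel harmony: no change.
Apply epenthesis: engngoliizch → engongoliizoch.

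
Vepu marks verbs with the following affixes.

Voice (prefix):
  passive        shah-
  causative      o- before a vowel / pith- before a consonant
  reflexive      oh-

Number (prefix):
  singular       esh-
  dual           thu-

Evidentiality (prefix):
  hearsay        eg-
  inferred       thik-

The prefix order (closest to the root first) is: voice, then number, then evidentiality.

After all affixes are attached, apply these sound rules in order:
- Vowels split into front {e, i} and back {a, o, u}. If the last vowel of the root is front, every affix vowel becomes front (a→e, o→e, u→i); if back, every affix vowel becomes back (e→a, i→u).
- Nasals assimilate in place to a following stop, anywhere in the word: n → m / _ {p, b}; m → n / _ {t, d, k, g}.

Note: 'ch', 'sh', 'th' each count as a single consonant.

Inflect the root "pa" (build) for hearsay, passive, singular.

agashshahpa

Attach voice passive shah- → shahpa.
Attach number singular esh- → eshshahpa.
Attach evidentiality hearsay eg- → egeshshahpa.
Apply vowel harmony: egeshshahpa → agashshahpa.
Nasal assimilation: no change.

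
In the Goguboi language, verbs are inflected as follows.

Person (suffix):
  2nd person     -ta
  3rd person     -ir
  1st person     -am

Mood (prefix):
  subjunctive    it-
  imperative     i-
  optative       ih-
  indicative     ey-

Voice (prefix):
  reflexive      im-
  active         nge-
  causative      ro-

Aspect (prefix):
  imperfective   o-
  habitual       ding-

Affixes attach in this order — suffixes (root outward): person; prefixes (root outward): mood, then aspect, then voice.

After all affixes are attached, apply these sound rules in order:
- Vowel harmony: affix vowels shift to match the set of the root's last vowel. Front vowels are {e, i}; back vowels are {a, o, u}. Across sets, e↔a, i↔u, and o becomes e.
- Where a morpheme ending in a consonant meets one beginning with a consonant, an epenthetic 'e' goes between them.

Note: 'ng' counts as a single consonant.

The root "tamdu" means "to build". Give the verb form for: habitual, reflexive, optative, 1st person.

umedunguhetamduam

Attach mood optative ih- → ihtamdu.
Attach aspect habitual ding- → dingihtamdu.
Attach voice reflexive im- → imdingihtamdu.
Attach person 1st person -am → imdingihtamduam.
Apply vowel harmony: imdingihtamduam → umdunguhtamduam.
Apply epenthesis: umdunguhtamduam → umedunguhetamduam.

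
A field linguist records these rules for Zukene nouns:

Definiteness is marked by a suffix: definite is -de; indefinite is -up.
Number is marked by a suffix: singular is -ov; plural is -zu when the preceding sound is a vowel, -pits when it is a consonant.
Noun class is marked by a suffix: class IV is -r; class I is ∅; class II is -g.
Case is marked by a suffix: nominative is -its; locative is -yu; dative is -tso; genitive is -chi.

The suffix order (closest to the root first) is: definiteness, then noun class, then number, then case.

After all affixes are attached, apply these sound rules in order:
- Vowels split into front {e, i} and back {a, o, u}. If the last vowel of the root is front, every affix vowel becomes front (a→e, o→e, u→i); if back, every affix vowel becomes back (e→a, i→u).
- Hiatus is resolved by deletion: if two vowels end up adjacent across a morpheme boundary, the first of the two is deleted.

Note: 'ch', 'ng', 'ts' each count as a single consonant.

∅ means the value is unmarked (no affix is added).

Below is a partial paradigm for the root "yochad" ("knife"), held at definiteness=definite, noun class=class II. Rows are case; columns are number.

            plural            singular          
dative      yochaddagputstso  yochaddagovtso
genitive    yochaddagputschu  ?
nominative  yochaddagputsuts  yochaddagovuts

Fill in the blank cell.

Attach definiteness definite -de → yochadde.
Attach noun class class II -g → yochaddeg.
Attach number singular -ov → yochaddegov.
Attach case genitive -chi → yochaddegovchi.
Apply vowel harmony: yochaddegovchi → yochaddagovchu.
Vowel deletion: no change.

yochaddagovchu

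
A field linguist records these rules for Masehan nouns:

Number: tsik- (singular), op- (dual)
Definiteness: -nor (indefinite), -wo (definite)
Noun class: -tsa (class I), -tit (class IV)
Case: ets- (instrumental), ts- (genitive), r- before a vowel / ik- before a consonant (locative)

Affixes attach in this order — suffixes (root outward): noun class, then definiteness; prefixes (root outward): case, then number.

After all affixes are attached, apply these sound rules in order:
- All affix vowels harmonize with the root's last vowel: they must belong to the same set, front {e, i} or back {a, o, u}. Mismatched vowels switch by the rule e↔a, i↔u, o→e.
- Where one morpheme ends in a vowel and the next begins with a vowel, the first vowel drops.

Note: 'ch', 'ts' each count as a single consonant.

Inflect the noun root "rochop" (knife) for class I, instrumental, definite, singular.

Attach case instrumental ets- → etsrochop.
Attach noun class class I -tsa → etsrochoptsa.
Attach number singular tsik- → tsiketsrochoptsa.
Attach definiteness definite -wo → tsiketsrochoptsawo.
Apply vowel harmony: tsiketsrochoptsawo → tsukatsrochoptsawo.
Vowel deletion: no change.

tsukatsrochoptsawo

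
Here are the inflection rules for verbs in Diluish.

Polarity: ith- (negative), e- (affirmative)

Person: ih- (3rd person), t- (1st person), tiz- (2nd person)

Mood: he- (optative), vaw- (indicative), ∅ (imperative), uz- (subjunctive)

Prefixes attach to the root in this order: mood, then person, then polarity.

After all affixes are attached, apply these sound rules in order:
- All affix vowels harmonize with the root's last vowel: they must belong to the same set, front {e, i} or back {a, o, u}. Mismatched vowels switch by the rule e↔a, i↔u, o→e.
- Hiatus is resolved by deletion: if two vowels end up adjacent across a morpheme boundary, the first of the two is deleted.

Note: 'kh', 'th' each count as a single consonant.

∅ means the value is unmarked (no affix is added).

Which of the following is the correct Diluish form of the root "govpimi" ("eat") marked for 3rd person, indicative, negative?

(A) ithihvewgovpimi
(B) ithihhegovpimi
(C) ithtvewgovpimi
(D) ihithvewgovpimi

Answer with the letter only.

Attach mood indicative vaw- → vawgovpimi.
Attach person 3rd person ih- → ihvawgovpimi.
Attach polarity negative ith- → ithihvawgovpimi.
Apply vowel harmony: ithihvawgovpimi → ithihvewgovpimi.
Vowel deletion: no change.
So the correct form is ithihvewgovpimi, option (A).
(B) ithihhegovpimi is wrong: it uses optative instead of indicative for mood.
(D) ihithvewgovpimi is wrong: it has the affixes in the wrong order.
(C) ithtvewgovpimi is wrong: it uses 1st person instead of 3rd person for person.

A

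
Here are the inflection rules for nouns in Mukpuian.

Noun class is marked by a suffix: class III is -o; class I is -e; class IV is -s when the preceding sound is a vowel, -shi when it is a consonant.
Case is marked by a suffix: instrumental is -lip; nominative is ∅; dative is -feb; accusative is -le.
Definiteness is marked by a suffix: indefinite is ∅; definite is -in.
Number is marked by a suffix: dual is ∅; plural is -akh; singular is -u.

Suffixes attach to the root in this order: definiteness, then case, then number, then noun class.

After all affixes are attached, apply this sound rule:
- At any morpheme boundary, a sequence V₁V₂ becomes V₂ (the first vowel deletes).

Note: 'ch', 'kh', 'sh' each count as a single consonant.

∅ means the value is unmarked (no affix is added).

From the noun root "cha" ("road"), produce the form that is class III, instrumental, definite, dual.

Attach definiteness definite -in → chain.
Attach case instrumental -lip → chainlip.
number = dual: zero marking, form stays chainlip.
Attach noun class class III -o → chainlipo.
Apply vowel deletion: chainlipo → chinlipo.

chinlipo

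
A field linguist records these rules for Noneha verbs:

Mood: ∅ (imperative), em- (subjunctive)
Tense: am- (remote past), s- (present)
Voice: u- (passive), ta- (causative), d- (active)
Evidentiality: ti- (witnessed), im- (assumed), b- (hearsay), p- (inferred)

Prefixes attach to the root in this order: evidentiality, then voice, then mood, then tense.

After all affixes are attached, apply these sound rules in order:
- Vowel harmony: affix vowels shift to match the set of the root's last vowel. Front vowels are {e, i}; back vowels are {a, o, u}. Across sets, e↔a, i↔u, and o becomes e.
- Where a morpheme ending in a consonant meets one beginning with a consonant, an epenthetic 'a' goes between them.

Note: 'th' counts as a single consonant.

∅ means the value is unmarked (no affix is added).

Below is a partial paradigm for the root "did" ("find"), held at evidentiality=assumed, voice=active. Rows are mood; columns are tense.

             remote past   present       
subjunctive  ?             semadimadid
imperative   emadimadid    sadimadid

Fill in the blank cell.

Attach evidentiality assumed im- → imdid.
Attach voice active d- → dimdid.
Attach mood subjunctive em- → emdimdid.
Attach tense remote past am- → amemdimdid.
Apply vowel harmony: amemdimdid → ememdimdid.
Apply epenthesis: ememdimdid → ememadimadid.

ememadimadid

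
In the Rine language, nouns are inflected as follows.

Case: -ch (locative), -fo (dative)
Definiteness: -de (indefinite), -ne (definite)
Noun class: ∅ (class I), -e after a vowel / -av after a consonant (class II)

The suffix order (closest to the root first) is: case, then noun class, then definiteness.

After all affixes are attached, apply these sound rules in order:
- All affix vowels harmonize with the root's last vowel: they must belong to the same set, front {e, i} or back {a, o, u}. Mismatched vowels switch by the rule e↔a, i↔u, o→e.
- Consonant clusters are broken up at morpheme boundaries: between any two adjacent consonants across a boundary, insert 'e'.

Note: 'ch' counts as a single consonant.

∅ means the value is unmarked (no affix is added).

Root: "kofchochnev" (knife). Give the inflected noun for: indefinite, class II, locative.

Attach case locative -ch → kofchochnevch.
Attach noun class class II -av (after consonant 'ch') → kofchochnevchav.
Attach definiteness indefinite -de → kofchochnevchavde.
Apply vowel harmony: kofchochnevchavde → kofchochnevchevde.
Apply epenthesis: kofchochnevchevde → kofchochnevechevede.

kofchochnevechevede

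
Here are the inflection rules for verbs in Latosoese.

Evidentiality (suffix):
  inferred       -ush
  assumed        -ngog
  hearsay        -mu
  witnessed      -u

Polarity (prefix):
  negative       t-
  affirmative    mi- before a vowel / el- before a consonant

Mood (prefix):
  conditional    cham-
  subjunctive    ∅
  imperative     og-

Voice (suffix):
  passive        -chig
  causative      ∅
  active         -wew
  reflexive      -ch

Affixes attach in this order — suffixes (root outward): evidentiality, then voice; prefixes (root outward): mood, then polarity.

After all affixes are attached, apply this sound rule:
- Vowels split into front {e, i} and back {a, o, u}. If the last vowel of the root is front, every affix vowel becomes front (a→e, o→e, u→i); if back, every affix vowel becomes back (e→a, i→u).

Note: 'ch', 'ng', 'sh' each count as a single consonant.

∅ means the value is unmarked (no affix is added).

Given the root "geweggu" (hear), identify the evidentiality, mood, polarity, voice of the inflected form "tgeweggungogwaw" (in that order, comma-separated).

Segment: t-geweggu-ngog-wew.
evidentiality: -ngog → assumed.
mood: ∅ → subjunctive.
polarity: t- → negative.
voice: -wew → active.

assumed, subjunctive, negative, active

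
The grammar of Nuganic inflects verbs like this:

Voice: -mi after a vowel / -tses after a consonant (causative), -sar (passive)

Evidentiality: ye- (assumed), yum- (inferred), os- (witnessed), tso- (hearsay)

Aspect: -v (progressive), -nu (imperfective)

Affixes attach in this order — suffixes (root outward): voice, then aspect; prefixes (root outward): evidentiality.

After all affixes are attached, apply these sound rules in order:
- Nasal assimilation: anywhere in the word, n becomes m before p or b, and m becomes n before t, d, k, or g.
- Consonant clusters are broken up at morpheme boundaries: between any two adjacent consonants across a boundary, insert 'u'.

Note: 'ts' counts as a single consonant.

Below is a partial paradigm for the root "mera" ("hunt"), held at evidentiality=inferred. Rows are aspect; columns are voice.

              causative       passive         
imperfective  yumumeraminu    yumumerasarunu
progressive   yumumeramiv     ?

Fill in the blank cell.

Attach evidentiality inferred yum- → yummera.
Attach voice passive -sar → yummerasar.
Attach aspect progressive -v → yummerasarv.
Nasal assimilation: no change.
Apply epenthesis: yummerasarv → yumumerasaruv.

yumumerasaruv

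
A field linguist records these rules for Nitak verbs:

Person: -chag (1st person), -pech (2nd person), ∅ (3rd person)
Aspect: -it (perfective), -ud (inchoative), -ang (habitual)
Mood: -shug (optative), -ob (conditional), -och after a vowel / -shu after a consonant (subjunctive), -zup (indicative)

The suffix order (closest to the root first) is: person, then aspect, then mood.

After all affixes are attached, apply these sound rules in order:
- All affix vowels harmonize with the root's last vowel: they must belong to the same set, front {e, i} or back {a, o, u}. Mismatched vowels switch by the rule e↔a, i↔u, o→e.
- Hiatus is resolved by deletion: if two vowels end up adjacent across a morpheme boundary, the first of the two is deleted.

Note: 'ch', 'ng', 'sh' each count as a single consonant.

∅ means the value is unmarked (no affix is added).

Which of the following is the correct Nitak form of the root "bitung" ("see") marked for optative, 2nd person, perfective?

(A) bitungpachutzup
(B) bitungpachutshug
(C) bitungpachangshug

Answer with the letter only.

Attach person 2nd person -pech → bitungpech.
Attach aspect perfective -it → bitungpechit.
Attach mood optative -shug → bitungpechitshug.
Apply vowel harmony: bitungpechitshug → bitungpachutshug.
Vowel deletion: no change.
So the correct form is bitungpachutshug, option (B).
(C) bitungpachangshug is wrong: it uses habitual instead of perfective for aspect.
(A) bitungpachutzup is wrong: it uses indicative instead of optative for mood.

B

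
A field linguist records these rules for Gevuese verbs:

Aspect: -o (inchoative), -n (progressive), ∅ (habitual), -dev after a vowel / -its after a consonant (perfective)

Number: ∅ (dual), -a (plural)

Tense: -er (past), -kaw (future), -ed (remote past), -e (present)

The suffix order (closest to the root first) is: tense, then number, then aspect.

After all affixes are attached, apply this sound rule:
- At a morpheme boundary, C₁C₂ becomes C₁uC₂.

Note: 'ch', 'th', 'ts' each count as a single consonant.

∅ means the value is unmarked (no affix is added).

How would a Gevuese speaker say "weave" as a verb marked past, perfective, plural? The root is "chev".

cheveradev

Attach tense past -er → chever.
Attach number plural -a → chevera.
Attach aspect perfective -dev (after vowel 'a') → cheveradev.
Epenthesis: no change.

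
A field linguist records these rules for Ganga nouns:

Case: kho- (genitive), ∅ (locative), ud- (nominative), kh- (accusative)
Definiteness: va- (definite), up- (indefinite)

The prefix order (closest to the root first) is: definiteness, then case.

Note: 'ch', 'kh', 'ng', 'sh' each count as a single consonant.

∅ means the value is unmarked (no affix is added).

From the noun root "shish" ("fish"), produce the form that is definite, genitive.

khovashish

Attach definiteness definite va- → vashish.
Attach case genitive kho- → khovashish.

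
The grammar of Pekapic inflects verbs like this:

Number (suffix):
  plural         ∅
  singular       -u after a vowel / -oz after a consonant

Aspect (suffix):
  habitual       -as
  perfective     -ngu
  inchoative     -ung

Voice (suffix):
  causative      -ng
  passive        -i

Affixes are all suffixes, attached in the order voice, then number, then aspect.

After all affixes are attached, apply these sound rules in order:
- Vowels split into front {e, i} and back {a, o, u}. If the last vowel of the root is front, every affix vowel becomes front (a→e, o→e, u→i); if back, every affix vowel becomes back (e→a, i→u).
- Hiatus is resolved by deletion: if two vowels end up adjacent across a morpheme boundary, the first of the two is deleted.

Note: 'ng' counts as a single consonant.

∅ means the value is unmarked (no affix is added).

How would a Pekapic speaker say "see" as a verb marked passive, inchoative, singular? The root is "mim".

miming

Attach voice passive -i → mimi.
Attach number singular -u (after vowel 'i') → mimiu.
Attach aspect inchoative -ung → mimiuung.
Apply vowel harmony: mimiuung → mimiiing.
Apply vowel deletion: mimiiing → miming.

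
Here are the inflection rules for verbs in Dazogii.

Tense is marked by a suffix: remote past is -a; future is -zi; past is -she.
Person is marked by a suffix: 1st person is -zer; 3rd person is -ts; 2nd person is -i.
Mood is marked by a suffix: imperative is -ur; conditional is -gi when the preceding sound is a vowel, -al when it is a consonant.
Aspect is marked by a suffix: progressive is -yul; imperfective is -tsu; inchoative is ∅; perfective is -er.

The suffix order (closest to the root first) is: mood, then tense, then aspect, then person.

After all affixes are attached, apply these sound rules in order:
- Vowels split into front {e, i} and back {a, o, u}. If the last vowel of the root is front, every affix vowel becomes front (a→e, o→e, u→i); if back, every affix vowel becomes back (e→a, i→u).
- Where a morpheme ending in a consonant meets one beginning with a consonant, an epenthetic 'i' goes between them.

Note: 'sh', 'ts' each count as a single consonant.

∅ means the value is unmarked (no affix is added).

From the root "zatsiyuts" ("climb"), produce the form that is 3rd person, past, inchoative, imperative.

zatsiyutsurishats

Attach mood imperative -ur → zatsiyutsur.
Attach tense past -she → zatsiyutsurshe.
aspect = inchoative: zero marking, form stays zatsiyutsurshe.
Attach person 3rd person -ts → zatsiyutsurshets.
Apply vowel harmony: zatsiyutsurshets → zatsiyutsurshats.
Apply epenthesis: zatsiyutsurshats → zatsiyutsurishats.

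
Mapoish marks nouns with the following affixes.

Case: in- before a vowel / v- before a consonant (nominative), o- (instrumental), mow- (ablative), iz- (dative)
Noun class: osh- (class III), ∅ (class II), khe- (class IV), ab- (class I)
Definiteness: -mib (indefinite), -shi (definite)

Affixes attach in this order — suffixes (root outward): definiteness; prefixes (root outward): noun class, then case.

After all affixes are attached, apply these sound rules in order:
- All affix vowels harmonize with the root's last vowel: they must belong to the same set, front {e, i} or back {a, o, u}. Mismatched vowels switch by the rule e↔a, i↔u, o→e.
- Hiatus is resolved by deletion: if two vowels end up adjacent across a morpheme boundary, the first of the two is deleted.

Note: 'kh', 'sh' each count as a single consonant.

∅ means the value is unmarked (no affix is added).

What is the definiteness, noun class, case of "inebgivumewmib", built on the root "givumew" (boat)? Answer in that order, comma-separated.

Segment: in-ab-givumew-mib.
definiteness: -mib → indefinite.
noun class: ab- → class I.
case: in/v- → nominative.

indefinite, class I, nominative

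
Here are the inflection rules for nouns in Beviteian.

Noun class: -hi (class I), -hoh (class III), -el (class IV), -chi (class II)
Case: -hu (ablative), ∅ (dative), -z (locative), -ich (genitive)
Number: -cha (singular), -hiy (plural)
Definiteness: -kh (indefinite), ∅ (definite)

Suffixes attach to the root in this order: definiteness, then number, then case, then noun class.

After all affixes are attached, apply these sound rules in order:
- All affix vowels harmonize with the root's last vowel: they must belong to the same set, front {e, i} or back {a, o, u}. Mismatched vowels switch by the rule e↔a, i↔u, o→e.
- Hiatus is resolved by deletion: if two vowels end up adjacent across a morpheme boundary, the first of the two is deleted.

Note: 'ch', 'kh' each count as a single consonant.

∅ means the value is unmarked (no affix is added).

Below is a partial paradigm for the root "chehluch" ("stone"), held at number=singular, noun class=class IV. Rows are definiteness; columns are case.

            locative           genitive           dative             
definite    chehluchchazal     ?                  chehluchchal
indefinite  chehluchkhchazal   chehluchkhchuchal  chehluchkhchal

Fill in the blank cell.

definiteness = definite: zero marking, form stays chehluch.
Attach number singular -cha → chehluchcha.
Attach case genitive -ich → chehluchchaich.
Attach noun class class IV -el → chehluchchaichel.
Apply vowel harmony: chehluchchaichel → chehluchchauchal.
Apply vowel deletion: chehluchchauchal → chehluchchuchal.

chehluchchuchal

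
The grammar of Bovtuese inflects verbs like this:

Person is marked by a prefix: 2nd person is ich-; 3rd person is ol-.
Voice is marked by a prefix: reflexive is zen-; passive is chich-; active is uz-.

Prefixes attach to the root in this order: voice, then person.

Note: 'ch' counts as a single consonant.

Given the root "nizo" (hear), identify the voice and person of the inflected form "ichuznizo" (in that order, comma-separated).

active, 2nd person

Segment: ich-uz-nizo.
voice: uz- → active.
person: ich- → 2nd person.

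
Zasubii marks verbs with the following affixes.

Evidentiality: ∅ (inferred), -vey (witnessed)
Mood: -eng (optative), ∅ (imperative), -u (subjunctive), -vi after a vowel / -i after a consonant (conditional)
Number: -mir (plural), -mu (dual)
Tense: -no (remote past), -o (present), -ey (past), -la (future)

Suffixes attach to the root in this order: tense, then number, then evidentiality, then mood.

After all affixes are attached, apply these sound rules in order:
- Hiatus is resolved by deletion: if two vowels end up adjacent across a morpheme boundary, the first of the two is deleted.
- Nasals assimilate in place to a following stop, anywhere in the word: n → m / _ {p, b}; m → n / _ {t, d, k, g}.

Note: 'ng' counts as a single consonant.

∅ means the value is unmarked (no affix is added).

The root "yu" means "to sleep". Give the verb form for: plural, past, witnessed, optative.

Attach tense past -ey → yuey.
Attach number plural -mir → yueymir.
Attach evidentiality witnessed -vey → yueymirvey.
Attach mood optative -eng → yueymirveyeng.
Apply vowel deletion: yueymirveyeng → yeymirveyeng.
Nasal assimilation: no change.

yeymirveyeng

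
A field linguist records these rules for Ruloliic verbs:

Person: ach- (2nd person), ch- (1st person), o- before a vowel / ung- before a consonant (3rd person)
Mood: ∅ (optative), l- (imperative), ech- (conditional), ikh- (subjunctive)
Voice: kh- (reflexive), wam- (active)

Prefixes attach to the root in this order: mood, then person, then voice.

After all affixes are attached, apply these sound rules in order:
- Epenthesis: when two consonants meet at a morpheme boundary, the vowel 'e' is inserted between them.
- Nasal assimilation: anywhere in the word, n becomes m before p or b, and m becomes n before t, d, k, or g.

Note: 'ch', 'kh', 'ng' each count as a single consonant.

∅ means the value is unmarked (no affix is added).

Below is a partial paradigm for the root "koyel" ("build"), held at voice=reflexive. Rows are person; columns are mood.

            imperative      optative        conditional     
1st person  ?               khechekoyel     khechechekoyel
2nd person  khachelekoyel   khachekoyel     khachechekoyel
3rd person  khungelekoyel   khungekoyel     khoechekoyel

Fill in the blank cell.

Attach mood imperative l- → lkoyel.
Attach person 1st person ch- → chlkoyel.
Attach voice reflexive kh- → khchlkoyel.
Apply epenthesis: khchlkoyel → khechelekoyel.
Nasal assimilation: no change.

khechelekoyel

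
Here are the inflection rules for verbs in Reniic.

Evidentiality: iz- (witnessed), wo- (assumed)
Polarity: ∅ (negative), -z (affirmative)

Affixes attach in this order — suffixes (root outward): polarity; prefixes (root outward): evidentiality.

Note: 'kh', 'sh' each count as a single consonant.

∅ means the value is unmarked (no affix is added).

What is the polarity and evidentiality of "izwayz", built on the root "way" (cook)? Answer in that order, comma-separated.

affirmative, witnessed

Segment: iz-way-z.
polarity: -z → affirmative.
evidentiality: iz- → witnessed.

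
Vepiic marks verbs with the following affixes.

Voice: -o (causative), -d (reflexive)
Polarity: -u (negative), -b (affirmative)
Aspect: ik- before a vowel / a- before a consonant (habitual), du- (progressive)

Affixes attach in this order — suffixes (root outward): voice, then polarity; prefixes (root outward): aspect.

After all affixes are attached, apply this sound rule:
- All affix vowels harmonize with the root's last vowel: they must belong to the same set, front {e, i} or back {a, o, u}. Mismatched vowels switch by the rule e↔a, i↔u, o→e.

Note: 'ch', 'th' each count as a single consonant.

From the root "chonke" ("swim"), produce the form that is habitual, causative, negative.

echonkeei

Attach aspect habitual a- (before consonant 'ch') → achonke.
Attach voice causative -o → achonkeo.
Attach polarity negative -u → achonkeou.
Apply vowel harmony: achonkeou → echonkeei.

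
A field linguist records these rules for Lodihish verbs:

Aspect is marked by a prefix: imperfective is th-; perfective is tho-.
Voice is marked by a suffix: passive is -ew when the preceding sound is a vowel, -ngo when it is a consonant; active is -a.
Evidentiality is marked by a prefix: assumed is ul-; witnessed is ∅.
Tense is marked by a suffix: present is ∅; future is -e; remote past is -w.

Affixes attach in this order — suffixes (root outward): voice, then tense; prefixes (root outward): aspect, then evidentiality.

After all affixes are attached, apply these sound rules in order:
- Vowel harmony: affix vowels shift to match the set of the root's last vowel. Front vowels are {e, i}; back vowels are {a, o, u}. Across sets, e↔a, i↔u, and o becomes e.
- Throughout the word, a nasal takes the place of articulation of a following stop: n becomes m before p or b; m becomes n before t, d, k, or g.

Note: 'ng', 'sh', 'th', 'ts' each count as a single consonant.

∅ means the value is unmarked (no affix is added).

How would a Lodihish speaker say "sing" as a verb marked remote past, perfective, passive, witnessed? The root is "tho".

Attach aspect perfective tho- → thotho.
Attach voice passive -ew (after vowel 'o') → thothoew.
evidentiality = witnessed: zero marking, form stays thothoew.
Attach tense remote past -w → thothoeww.
Apply vowel harmony: thothoeww → thothoaww.
Nasal assimilation: no change.

thothoaww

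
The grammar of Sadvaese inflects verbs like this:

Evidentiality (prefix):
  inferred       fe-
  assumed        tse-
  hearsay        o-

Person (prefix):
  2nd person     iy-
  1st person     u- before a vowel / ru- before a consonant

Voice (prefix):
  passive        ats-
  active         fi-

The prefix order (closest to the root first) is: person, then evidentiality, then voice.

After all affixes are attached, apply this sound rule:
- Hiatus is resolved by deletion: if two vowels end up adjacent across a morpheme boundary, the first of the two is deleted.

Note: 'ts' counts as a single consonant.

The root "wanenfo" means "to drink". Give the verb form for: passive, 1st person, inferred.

atsferuwanenfo

Attach person 1st person ru- (before consonant 'w') → ruwanenfo.
Attach evidentiality inferred fe- → feruwanenfo.
Attach voice passive ats- → atsferuwanenfo.
Vowel deletion: no change.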